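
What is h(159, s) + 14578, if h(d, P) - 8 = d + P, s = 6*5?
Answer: 14775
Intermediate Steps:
s = 30
h(d, P) = 8 + P + d (h(d, P) = 8 + (d + P) = 8 + (P + d) = 8 + P + d)
h(159, s) + 14578 = (8 + 30 + 159) + 14578 = 197 + 14578 = 14775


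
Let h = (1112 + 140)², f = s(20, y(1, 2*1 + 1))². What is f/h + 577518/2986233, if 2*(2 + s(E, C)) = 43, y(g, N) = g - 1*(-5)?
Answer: 1208529720227/6241242896576 ≈ 0.19364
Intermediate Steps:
y(g, N) = 5 + g (y(g, N) = g + 5 = 5 + g)
s(E, C) = 39/2 (s(E, C) = -2 + (½)*43 = -2 + 43/2 = 39/2)
f = 1521/4 (f = (39/2)² = 1521/4 ≈ 380.25)
h = 1567504 (h = 1252² = 1567504)
f/h + 577518/2986233 = (1521/4)/1567504 + 577518/2986233 = (1521/4)*(1/1567504) + 577518*(1/2986233) = 1521/6270016 + 192506/995411 = 1208529720227/6241242896576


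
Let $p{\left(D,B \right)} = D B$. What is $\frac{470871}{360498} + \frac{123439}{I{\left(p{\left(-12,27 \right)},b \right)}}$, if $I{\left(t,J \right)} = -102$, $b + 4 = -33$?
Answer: $- \frac{3704290315}{3064233} \approx -1208.9$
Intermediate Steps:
$b = -37$ ($b = -4 - 33 = -37$)
$p{\left(D,B \right)} = B D$
$\frac{470871}{360498} + \frac{123439}{I{\left(p{\left(-12,27 \right)},b \right)}} = \frac{470871}{360498} + \frac{123439}{-102} = 470871 \cdot \frac{1}{360498} + 123439 \left(- \frac{1}{102}\right) = \frac{156957}{120166} - \frac{123439}{102} = - \frac{3704290315}{3064233}$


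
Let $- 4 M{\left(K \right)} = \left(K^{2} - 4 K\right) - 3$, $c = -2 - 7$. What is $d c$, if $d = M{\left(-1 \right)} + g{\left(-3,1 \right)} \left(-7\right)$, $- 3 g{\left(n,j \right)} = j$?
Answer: $- \frac{33}{2} \approx -16.5$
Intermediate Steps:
$g{\left(n,j \right)} = - \frac{j}{3}$
$c = -9$ ($c = -2 - 7 = -9$)
$M{\left(K \right)} = \frac{3}{4} + K - \frac{K^{2}}{4}$ ($M{\left(K \right)} = - \frac{\left(K^{2} - 4 K\right) - 3}{4} = - \frac{-3 + K^{2} - 4 K}{4} = \frac{3}{4} + K - \frac{K^{2}}{4}$)
$d = \frac{11}{6}$ ($d = \left(\frac{3}{4} - 1 - \frac{\left(-1\right)^{2}}{4}\right) + \left(- \frac{1}{3}\right) 1 \left(-7\right) = \left(\frac{3}{4} - 1 - \frac{1}{4}\right) - - \frac{7}{3} = \left(\frac{3}{4} - 1 - \frac{1}{4}\right) + \frac{7}{3} = - \frac{1}{2} + \frac{7}{3} = \frac{11}{6} \approx 1.8333$)
$d c = \frac{11}{6} \left(-9\right) = - \frac{33}{2}$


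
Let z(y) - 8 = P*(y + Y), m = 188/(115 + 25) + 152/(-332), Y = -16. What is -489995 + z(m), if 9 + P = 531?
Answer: -1446332733/2905 ≈ -4.9788e+5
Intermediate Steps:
P = 522 (P = -9 + 531 = 522)
m = 2571/2905 (m = 188/140 + 152*(-1/332) = 188*(1/140) - 38/83 = 47/35 - 38/83 = 2571/2905 ≈ 0.88503)
z(y) = -8344 + 522*y (z(y) = 8 + 522*(y - 16) = 8 + 522*(-16 + y) = 8 + (-8352 + 522*y) = -8344 + 522*y)
-489995 + z(m) = -489995 + (-8344 + 522*(2571/2905)) = -489995 + (-8344 + 1342062/2905) = -489995 - 22897258/2905 = -1446332733/2905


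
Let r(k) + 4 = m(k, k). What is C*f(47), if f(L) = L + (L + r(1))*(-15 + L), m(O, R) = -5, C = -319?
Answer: -402897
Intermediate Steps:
r(k) = -9 (r(k) = -4 - 5 = -9)
f(L) = L + (-15 + L)*(-9 + L) (f(L) = L + (L - 9)*(-15 + L) = L + (-9 + L)*(-15 + L) = L + (-15 + L)*(-9 + L))
C*f(47) = -319*(135 + 47² - 23*47) = -319*(135 + 2209 - 1081) = -319*1263 = -402897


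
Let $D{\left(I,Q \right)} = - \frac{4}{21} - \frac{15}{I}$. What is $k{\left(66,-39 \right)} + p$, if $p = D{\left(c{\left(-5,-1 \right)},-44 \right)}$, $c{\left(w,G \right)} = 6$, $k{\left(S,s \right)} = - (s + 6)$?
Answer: $\frac{1273}{42} \approx 30.31$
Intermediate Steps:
$k{\left(S,s \right)} = -6 - s$ ($k{\left(S,s \right)} = - (6 + s) = -6 - s$)
$D{\left(I,Q \right)} = - \frac{4}{21} - \frac{15}{I}$ ($D{\left(I,Q \right)} = \left(-4\right) \frac{1}{21} - \frac{15}{I} = - \frac{4}{21} - \frac{15}{I}$)
$p = - \frac{113}{42}$ ($p = - \frac{4}{21} - \frac{15}{6} = - \frac{4}{21} - \frac{5}{2} = - \frac{113}{42} \approx -2.6905$)
$k{\left(66,-39 \right)} + p = \left(-6 - -39\right) - \frac{113}{42} = \left(-6 + 39\right) - \frac{113}{42} = 33 - \frac{113}{42} = \frac{1273}{42}$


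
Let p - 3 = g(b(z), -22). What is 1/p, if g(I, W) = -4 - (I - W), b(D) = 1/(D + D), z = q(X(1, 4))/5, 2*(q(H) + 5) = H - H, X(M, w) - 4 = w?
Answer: -2/45 ≈ -0.044444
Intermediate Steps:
X(M, w) = 4 + w
q(H) = -5 (q(H) = -5 + (H - H)/2 = -5 + (½)*0 = -5 + 0 = -5)
z = -1 (z = -5/5 = -5*⅕ = -1)
b(D) = 1/(2*D)
g(I, W) = -4 + W - I (g(I, W) = -4 + (W - I) = -4 + W - I)
p = -45/2 (p = 3 + (-4 - 22 - 1/(2*(-1))) = 3 + (-4 - 22 - (-1)/2) = 3 + (-4 - 22 - 1*(-½)) = 3 + (-4 - 22 + ½) = 3 - 51/2 = -45/2 ≈ -22.500)
1/p = 1/(-45/2) = -2/45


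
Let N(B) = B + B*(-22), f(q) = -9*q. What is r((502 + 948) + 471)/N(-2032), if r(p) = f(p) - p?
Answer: -9605/21336 ≈ -0.45018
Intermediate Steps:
N(B) = -21*B (N(B) = B - 22*B = -21*B)
r(p) = -10*p (r(p) = -9*p - p = -10*p)
r((502 + 948) + 471)/N(-2032) = (-10*((502 + 948) + 471))/((-21*(-2032))) = -10*(1450 + 471)/42672 = -10*1921*(1/42672) = -19210*1/42672 = -9605/21336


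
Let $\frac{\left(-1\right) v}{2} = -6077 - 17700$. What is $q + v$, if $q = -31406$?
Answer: $16148$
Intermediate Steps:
$v = 47554$ ($v = - 2 \left(-6077 - 17700\right) = \left(-2\right) \left(-23777\right) = 47554$)
$q + v = -31406 + 47554 = 16148$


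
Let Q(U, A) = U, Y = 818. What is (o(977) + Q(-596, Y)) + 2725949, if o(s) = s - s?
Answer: 2725353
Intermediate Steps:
o(s) = 0
(o(977) + Q(-596, Y)) + 2725949 = (0 - 596) + 2725949 = -596 + 2725949 = 2725353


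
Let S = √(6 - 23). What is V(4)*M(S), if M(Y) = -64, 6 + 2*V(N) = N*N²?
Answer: -1856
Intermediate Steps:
V(N) = -3 + N³/2 (V(N) = -3 + (N*N²)/2 = -3 + N³/2)
S = I*√17 (S = √(-17) = I*√17 ≈ 4.1231*I)
V(4)*M(S) = (-3 + (½)*4³)*(-64) = (-3 + (½)*64)*(-64) = (-3 + 32)*(-64) = 29*(-64) = -1856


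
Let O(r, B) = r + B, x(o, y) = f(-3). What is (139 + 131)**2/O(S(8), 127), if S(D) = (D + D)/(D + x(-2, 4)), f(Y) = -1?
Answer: 102060/181 ≈ 563.87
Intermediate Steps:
x(o, y) = -1
S(D) = 2*D/(-1 + D) (S(D) = (D + D)/(D - 1) = (2*D)/(-1 + D) = 2*D/(-1 + D))
O(r, B) = B + r
(139 + 131)**2/O(S(8), 127) = (139 + 131)**2/(127 + 2*8/(-1 + 8)) = 270**2/(127 + 2*8/7) = 72900/(127 + 2*8*(1/7)) = 72900/(127 + 16/7) = 72900/(905/7) = 72900*(7/905) = 102060/181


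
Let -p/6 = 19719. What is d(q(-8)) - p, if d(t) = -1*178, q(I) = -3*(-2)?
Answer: 118136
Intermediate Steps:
p = -118314 (p = -6*19719 = -118314)
q(I) = 6
d(t) = -178
d(q(-8)) - p = -178 - 1*(-118314) = -178 + 118314 = 118136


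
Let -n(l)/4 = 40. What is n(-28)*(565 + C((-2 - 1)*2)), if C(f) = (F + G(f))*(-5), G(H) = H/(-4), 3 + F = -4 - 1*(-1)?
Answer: -94000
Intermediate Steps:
F = -6 (F = -3 + (-4 - 1*(-1)) = -3 + (-4 + 1) = -3 - 3 = -6)
n(l) = -160 (n(l) = -4*40 = -160)
G(H) = -H/4 (G(H) = H*(-¼) = -H/4)
C(f) = 30 + 5*f/4 (C(f) = (-6 - f/4)*(-5) = 30 + 5*f/4)
n(-28)*(565 + C((-2 - 1)*2)) = -160*(565 + (30 + 5*((-2 - 1)*2)/4)) = -160*(565 + (30 + 5*(-3*2)/4)) = -160*(565 + (30 + (5/4)*(-6))) = -160*(565 + (30 - 15/2)) = -160*(565 + 45/2) = -160*1175/2 = -94000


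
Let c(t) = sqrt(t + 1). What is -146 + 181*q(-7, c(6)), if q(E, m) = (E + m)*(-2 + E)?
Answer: 11257 - 1629*sqrt(7) ≈ 6947.1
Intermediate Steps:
c(t) = sqrt(1 + t)
q(E, m) = (-2 + E)*(E + m)
-146 + 181*q(-7, c(6)) = -146 + 181*((-7)**2 - 2*(-7) - 2*sqrt(1 + 6) - 7*sqrt(1 + 6)) = -146 + 181*(49 + 14 - 2*sqrt(7) - 7*sqrt(7)) = -146 + 181*(63 - 9*sqrt(7)) = -146 + (11403 - 1629*sqrt(7)) = 11257 - 1629*sqrt(7)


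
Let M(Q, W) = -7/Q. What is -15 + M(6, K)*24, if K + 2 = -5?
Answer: -43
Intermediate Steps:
K = -7 (K = -2 - 5 = -7)
-15 + M(6, K)*24 = -15 - 7/6*24 = -15 - 28 = -43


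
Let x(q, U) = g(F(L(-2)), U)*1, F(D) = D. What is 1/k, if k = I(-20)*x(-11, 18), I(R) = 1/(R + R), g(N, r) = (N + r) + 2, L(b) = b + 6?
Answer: -5/3 ≈ -1.6667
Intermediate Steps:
L(b) = 6 + b
g(N, r) = 2 + N + r
x(q, U) = 6 + U (x(q, U) = (2 + (6 - 2) + U)*1 = (2 + 4 + U)*1 = (6 + U)*1 = 6 + U)
I(R) = 1/(2*R)
k = -⅗ (k = ((½)/(-20))*(6 + 18) = ((½)*(-1/20))*24 = -1/40*24 = -⅗ ≈ -0.60000)
1/k = 1/(-⅗) = -5/3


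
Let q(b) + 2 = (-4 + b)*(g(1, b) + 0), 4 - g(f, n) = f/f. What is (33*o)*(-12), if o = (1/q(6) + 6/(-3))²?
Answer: -4851/4 ≈ -1212.8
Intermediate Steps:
g(f, n) = 3 (g(f, n) = 4 - f/f = 4 - 1*1 = 4 - 1 = 3)
q(b) = -14 + 3*b (q(b) = -2 + (-4 + b)*(3 + 0) = -2 + (-4 + b)*3 = -2 + (-12 + 3*b) = -14 + 3*b)
o = 49/16 (o = (1/(-14 + 3*6) + 6/(-3))² = (1/(-14 + 18) + 6*(-⅓))² = (1/4 - 2)² = (1*(¼) - 2)² = (¼ - 2)² = (-7/4)² = 49/16 ≈ 3.0625)
(33*o)*(-12) = (33*(49/16))*(-12) = (1617/16)*(-12) = -4851/4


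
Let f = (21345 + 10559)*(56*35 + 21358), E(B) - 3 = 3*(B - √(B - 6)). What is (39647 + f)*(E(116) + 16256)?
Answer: 12355228015233 - 2231931357*√110 ≈ 1.2332e+13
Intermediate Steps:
E(B) = 3 - 3*√(-6 + B) + 3*B (E(B) = 3 + 3*(B - √(B - 6)) = 3 + 3*(B - √(-6 + B)) = 3 + (-3*√(-6 + B) + 3*B) = 3 - 3*√(-6 + B) + 3*B)
f = 743937472 (f = 31904*(1960 + 21358) = 31904*23318 = 743937472)
(39647 + f)*(E(116) + 16256) = (39647 + 743937472)*((3 - 3*√(-6 + 116) + 3*116) + 16256) = 743977119*((3 - 3*√110 + 348) + 16256) = 743977119*((351 - 3*√110) + 16256) = 743977119*(16607 - 3*√110) = 12355228015233 - 2231931357*√110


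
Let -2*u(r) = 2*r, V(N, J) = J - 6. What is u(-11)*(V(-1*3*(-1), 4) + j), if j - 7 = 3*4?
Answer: 187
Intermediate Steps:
V(N, J) = -6 + J
u(r) = -r
j = 19 (j = 7 + 3*4 = 7 + 12 = 19)
u(-11)*(V(-1*3*(-1), 4) + j) = (-1*(-11))*((-6 + 4) + 19) = 11*(-2 + 19) = 11*17 = 187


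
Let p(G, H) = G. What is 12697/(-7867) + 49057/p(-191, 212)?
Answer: -388356546/1502597 ≈ -258.46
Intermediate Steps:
12697/(-7867) + 49057/p(-191, 212) = 12697/(-7867) + 49057/(-191) = 12697*(-1/7867) + 49057*(-1/191) = -12697/7867 - 49057/191 = -388356546/1502597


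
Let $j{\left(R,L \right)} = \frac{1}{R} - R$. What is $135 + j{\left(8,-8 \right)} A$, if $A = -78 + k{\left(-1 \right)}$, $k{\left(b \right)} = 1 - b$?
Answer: $\frac{1467}{2} \approx 733.5$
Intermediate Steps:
$A = -76$ ($A = -78 + \left(1 - -1\right) = -78 + \left(1 + 1\right) = -78 + 2 = -76$)
$135 + j{\left(8,-8 \right)} A = 135 + \left(\frac{1}{8} - 8\right) \left(-76\right) = 135 - - \frac{1197}{2} = 135 + \frac{1197}{2} = \frac{1467}{2}$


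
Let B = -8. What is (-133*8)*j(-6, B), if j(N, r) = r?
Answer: 8512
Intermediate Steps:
(-133*8)*j(-6, B) = -133*8*(-8) = -1064*(-8) = 8512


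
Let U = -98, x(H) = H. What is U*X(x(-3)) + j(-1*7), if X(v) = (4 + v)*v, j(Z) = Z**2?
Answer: 343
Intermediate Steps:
X(v) = v*(4 + v)
U*X(x(-3)) + j(-1*7) = -(-294)*(4 - 3) + (-1*7)**2 = -(-294) + (-7)**2 = -98*(-3) + 49 = 294 + 49 = 343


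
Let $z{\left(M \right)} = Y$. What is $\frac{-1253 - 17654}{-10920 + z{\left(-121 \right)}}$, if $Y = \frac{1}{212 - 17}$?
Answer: $\frac{3686865}{2129399} \approx 1.7314$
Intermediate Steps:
$Y = \frac{1}{195} \approx 0.0051282$
$z{\left(M \right)} = \frac{1}{195}$
$\frac{-1253 - 17654}{-10920 + z{\left(-121 \right)}} = \frac{-1253 - 17654}{-10920 + \frac{1}{195}} = \frac{-1253 + \left(-24094 + 6440\right)}{- \frac{2129399}{195}} = \left(-1253 - 17654\right) \left(- \frac{195}{2129399}\right) = \left(-18907\right) \left(- \frac{195}{2129399}\right) = \frac{3686865}{2129399}$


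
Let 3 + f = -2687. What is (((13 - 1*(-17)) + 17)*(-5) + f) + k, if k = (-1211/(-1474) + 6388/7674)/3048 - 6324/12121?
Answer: -1159939480117739/396489856752 ≈ -2925.5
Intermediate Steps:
f = -2690 (f = -3 - 2687 = -2690)
k = -206649118139/396489856752 (k = (-1211*(-1/1474) + 6388*(1/7674))*(1/3048) - 6324*1/12121 = (1211/1474 + 3194/3837)*(1/3048) - 12/23 = (9354563/5655738)*(1/3048) - 12/23 = 9354563/17238689424 - 12/23 = -206649118139/396489856752 ≈ -0.52120)
(((13 - 1*(-17)) + 17)*(-5) + f) + k = (((13 - 1*(-17)) + 17)*(-5) - 2690) - 206649118139/396489856752 = (((13 + 17) + 17)*(-5) - 2690) - 206649118139/396489856752 = ((30 + 17)*(-5) - 2690) - 206649118139/396489856752 = (47*(-5) - 2690) - 206649118139/396489856752 = (-235 - 2690) - 206649118139/396489856752 = -2925 - 206649118139/396489856752 = -1159939480117739/396489856752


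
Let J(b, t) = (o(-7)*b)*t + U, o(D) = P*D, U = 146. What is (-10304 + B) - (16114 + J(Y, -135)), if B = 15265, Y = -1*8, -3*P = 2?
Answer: -16339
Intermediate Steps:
P = -⅔ (P = -⅓*2 = -⅔ ≈ -0.66667)
o(D) = -2*D/3
Y = -8
J(b, t) = 146 + 14*b*t/3 (J(b, t) = ((-⅔*(-7))*b)*t + 146 = (14*b/3)*t + 146 = 14*b*t/3 + 146 = 146 + 14*b*t/3)
(-10304 + B) - (16114 + J(Y, -135)) = (-10304 + 15265) - (16114 + (146 + (14/3)*(-8)*(-135))) = 4961 - (16114 + (146 + 5040)) = 4961 - (16114 + 5186) = 4961 - 1*21300 = 4961 - 21300 = -16339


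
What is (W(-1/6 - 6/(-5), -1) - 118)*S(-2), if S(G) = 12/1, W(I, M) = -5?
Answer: -1476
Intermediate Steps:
S(G) = 12 (S(G) = 12*1 = 12)
(W(-1/6 - 6/(-5), -1) - 118)*S(-2) = (-5 - 118)*12 = -123*12 = -1476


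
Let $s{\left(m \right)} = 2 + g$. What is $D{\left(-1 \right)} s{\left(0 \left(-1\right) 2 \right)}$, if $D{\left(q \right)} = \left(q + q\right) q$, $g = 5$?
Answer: $14$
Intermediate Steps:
$D{\left(q \right)} = 2 q^{2}$ ($D{\left(q \right)} = 2 q q = 2 q^{2}$)
$s{\left(m \right)} = 7$ ($s{\left(m \right)} = 2 + 5 = 7$)
$D{\left(-1 \right)} s{\left(0 \left(-1\right) 2 \right)} = 2 \left(-1\right)^{2} \cdot 7 = 2 \cdot 1 \cdot 7 = 2 \cdot 7 = 14$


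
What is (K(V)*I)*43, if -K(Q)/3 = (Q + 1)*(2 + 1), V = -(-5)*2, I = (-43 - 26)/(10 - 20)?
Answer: -293733/10 ≈ -29373.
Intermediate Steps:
I = 69/10 (I = -69/(-10) = -69*(-⅒) = 69/10 ≈ 6.9000)
V = 10 (V = -1*(-10) = 10)
K(Q) = -9 - 9*Q (K(Q) = -3*(Q + 1)*(2 + 1) = -3*(1 + Q)*3 = -3*(3 + 3*Q) = -9 - 9*Q)
(K(V)*I)*43 = ((-9 - 9*10)*(69/10))*43 = ((-9 - 90)*(69/10))*43 = -99*69/10*43 = -6831/10*43 = -293733/10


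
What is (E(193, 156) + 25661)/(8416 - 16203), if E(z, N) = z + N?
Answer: -26010/7787 ≈ -3.3402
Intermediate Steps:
E(z, N) = N + z
(E(193, 156) + 25661)/(8416 - 16203) = ((156 + 193) + 25661)/(8416 - 16203) = (349 + 25661)/(-7787) = 26010*(-1/7787) = -26010/7787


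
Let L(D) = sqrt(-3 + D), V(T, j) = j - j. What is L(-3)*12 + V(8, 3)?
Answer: 12*I*sqrt(6) ≈ 29.394*I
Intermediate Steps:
V(T, j) = 0
L(-3)*12 + V(8, 3) = sqrt(-3 - 3)*12 + 0 = sqrt(-6)*12 + 0 = (I*sqrt(6))*12 + 0 = 12*I*sqrt(6) + 0 = 12*I*sqrt(6)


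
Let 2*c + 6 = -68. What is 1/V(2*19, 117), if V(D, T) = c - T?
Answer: -1/154 ≈ -0.0064935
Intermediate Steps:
c = -37 (c = -3 + (1/2)*(-68) = -3 - 34 = -37)
V(D, T) = -37 - T
1/V(2*19, 117) = 1/(-37 - 1*117) = 1/(-37 - 117) = 1/(-154) = -1/154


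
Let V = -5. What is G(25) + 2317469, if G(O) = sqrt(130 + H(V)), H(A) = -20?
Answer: 2317469 + sqrt(110) ≈ 2.3175e+6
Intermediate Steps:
G(O) = sqrt(110) (G(O) = sqrt(130 - 20) = sqrt(110))
G(25) + 2317469 = sqrt(110) + 2317469 = 2317469 + sqrt(110)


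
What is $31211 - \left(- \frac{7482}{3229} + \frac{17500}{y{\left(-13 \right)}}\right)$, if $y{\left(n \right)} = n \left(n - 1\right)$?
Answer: $\frac{1306205163}{41977} \approx 31117.0$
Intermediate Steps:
$y{\left(n \right)} = n \left(-1 + n\right)$
$31211 - \left(- \frac{7482}{3229} + \frac{17500}{y{\left(-13 \right)}}\right) = 31211 - \left(- \frac{7482}{3229} + 17500 \left(- \frac{1}{13 \left(-1 - 13\right)}\right)\right) = 31211 - \left(- \frac{7482}{3229} + \frac{17500}{\left(-13\right) \left(-14\right)}\right) = 31211 + \left(- \frac{17500}{182} + \frac{7482}{3229}\right) = 31211 + \left(\left(-17500\right) \frac{1}{182} + \frac{7482}{3229}\right) = 31211 + \left(- \frac{1250}{13} + \frac{7482}{3229}\right) = 31211 - \frac{3938984}{41977} = \frac{1306205163}{41977}$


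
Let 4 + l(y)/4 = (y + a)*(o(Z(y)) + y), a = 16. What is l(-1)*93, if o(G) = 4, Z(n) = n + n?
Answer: 15252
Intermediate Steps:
Z(n) = 2*n
l(y) = -16 + 4*(4 + y)*(16 + y) (l(y) = -16 + 4*((y + 16)*(4 + y)) = -16 + 4*((16 + y)*(4 + y)) = -16 + 4*((4 + y)*(16 + y)) = -16 + 4*(4 + y)*(16 + y))
l(-1)*93 = (240 + 4*(-1)² + 80*(-1))*93 = (240 + 4*1 - 80)*93 = (240 + 4 - 80)*93 = 164*93 = 15252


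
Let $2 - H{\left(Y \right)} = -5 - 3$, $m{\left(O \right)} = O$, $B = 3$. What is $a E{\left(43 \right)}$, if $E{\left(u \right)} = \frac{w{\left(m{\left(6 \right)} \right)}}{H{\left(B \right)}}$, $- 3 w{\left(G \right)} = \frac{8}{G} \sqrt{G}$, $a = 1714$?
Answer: $- \frac{3428 \sqrt{6}}{45} \approx -186.6$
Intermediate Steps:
$w{\left(G \right)} = - \frac{8}{3 \sqrt{G}}$ ($w{\left(G \right)} = - \frac{\frac{8}{G} \sqrt{G}}{3} = - \frac{8 \frac{1}{\sqrt{G}}}{3} = - \frac{8}{3 \sqrt{G}}$)
$H{\left(Y \right)} = 10$ ($H{\left(Y \right)} = 2 - \left(-5 - 3\right) = 2 - -8 = 2 + 8 = 10$)
$E{\left(u \right)} = - \frac{2 \sqrt{6}}{45}$ ($E{\left(u \right)} = \frac{\left(- \frac{8}{3}\right) \frac{1}{\sqrt{6}}}{10} = - \frac{8 \frac{\sqrt{6}}{6}}{3} \cdot \frac{1}{10} = - \frac{4 \sqrt{6}}{9} \cdot \frac{1}{10} = - \frac{2 \sqrt{6}}{45}$)
$a E{\left(43 \right)} = 1714 \left(- \frac{2 \sqrt{6}}{45}\right) = - \frac{3428 \sqrt{6}}{45}$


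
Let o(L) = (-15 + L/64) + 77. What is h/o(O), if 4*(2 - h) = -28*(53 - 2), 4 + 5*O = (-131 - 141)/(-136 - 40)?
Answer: 1263680/218213 ≈ 5.7910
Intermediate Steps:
O = -27/55 (O = -⅘ + ((-131 - 141)/(-136 - 40))/5 = -⅘ + (-272/(-176))/5 = -⅘ + (-272*(-1/176))/5 = -⅘ + (⅕)*(17/11) = -⅘ + 17/55 = -27/55 ≈ -0.49091)
h = 359 (h = 2 - (-7)*(53 - 2) = 2 - (-7)*51 = 2 - ¼*(-1428) = 2 + 357 = 359)
o(L) = 62 + L/64 (o(L) = (-15 + L*(1/64)) + 77 = (-15 + L/64) + 77 = 62 + L/64)
h/o(O) = 359/(62 + (1/64)*(-27/55)) = 359/(62 - 27/3520) = 359/(218213/3520) = 359*(3520/218213) = 1263680/218213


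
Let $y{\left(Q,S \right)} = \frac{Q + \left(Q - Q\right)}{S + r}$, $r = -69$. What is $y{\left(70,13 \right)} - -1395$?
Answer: $\frac{5575}{4} \approx 1393.8$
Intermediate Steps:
$y{\left(Q,S \right)} = \frac{Q}{-69 + S}$ ($y{\left(Q,S \right)} = \frac{Q + \left(Q - Q\right)}{S - 69} = \frac{Q + 0}{-69 + S} = \frac{Q}{-69 + S}$)
$y{\left(70,13 \right)} - -1395 = \frac{70}{-69 + 13} - -1395 = \frac{70}{-56} + 1395 = 70 \left(- \frac{1}{56}\right) + 1395 = - \frac{5}{4} + 1395 = \frac{5575}{4}$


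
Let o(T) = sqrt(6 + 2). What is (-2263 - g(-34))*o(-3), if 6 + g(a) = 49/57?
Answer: -257396*sqrt(2)/57 ≈ -6386.2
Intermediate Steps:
g(a) = -293/57 (g(a) = -6 + 49/57 = -293/57)
o(T) = 2*sqrt(2) (o(T) = sqrt(8) = 2*sqrt(2))
(-2263 - g(-34))*o(-3) = (-2263 - 1*(-293/57))*(2*sqrt(2)) = (-2263 + 293/57)*(2*sqrt(2)) = -257396*sqrt(2)/57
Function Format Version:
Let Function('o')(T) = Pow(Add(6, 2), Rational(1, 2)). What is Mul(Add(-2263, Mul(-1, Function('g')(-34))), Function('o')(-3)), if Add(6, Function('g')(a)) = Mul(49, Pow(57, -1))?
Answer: Mul(Rational(-257396, 57), Pow(2, Rational(1, 2))) ≈ -6386.2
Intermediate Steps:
Function('g')(a) = Rational(-293, 57) (Function('g')(a) = Add(-6, Mul(49, Pow(57, -1))) = Add(-6, Mul(49, Rational(1, 57))) = Add(-6, Rational(49, 57)) = Rational(-293, 57))
Function('o')(T) = Mul(2, Pow(2, Rational(1, 2))) (Function('o')(T) = Pow(8, Rational(1, 2)) = Mul(2, Pow(2, Rational(1, 2))))
Mul(Add(-2263, Mul(-1, Function('g')(-34))), Function('o')(-3)) = Mul(Add(-2263, Mul(-1, Rational(-293, 57))), Mul(2, Pow(2, Rational(1, 2)))) = Mul(Add(-2263, Rational(293, 57)), Mul(2, Pow(2, Rational(1, 2)))) = Mul(Rational(-128698, 57), Mul(2, Pow(2, Rational(1, 2)))) = Mul(Rational(-257396, 57), Pow(2, Rational(1, 2)))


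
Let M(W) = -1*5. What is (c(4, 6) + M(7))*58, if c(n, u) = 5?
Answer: 0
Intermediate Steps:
M(W) = -5
(c(4, 6) + M(7))*58 = (5 - 5)*58 = 0*58 = 0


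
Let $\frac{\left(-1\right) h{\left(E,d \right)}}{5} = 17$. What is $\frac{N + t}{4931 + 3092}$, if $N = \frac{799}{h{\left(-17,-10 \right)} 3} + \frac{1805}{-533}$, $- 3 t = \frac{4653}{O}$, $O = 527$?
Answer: $- \frac{39870647}{33803827395} \approx -0.0011795$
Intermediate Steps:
$t = - \frac{1551}{527}$ ($t = - \frac{4653 \cdot \frac{1}{527}}{3} = \left(- \frac{1}{3}\right) \frac{4653}{527} = - \frac{1551}{527} \approx -2.9431$)
$h{\left(E,d \right)} = -85$ ($h{\left(E,d \right)} = \left(-5\right) 17 = -85$)
$N = - \frac{52126}{7995}$ ($N = \frac{799}{\left(-85\right) 3} + \frac{1805}{-533} = \frac{799}{-255} + 1805 \left(- \frac{1}{533}\right) = 799 \left(- \frac{1}{255}\right) - \frac{1805}{533} = - \frac{47}{15} - \frac{1805}{533} = - \frac{52126}{7995} \approx -6.5198$)
$\frac{N + t}{4931 + 3092} = \frac{- \frac{52126}{7995} - \frac{1551}{527}}{4931 + 3092} = - \frac{39870647}{4213365 \cdot 8023} = \left(- \frac{39870647}{4213365}\right) \frac{1}{8023} = - \frac{39870647}{33803827395}$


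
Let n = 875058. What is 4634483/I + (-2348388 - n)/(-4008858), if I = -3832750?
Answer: -1037386932319/2560825083250 ≈ -0.40510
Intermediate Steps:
4634483/I + (-2348388 - n)/(-4008858) = 4634483/(-3832750) + (-2348388 - 1*875058)/(-4008858) = 4634483*(-1/3832750) + (-2348388 - 875058)*(-1/4008858) = -4634483/3832750 - 3223446*(-1/4008858) = -4634483/3832750 + 537241/668143 = -1037386932319/2560825083250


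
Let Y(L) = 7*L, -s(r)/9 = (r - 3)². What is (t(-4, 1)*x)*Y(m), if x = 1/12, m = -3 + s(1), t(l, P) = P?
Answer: -91/4 ≈ -22.750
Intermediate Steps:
s(r) = -9*(-3 + r)² (s(r) = -9*(r - 3)² = -9*(-3 + r)²)
m = -39 (m = -3 - 9*(-3 + 1)² = -3 - 9*(-2)² = -3 - 9*4 = -3 - 36 = -39)
x = 1/12 ≈ 0.083333
(t(-4, 1)*x)*Y(m) = (1*(1/12))*(7*(-39)) = (1/12)*(-273) = -91/4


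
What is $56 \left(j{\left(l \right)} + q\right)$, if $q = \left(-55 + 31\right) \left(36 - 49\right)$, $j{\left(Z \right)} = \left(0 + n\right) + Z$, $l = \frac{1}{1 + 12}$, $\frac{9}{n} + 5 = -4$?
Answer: $\frac{226464}{13} \approx 17420.0$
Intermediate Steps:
$n = -1$ ($n = \frac{9}{-5 - 4} = \frac{9}{-9} = 9 \left(- \frac{1}{9}\right) = -1$)
$l = \frac{1}{13} \approx 0.076923$
$j{\left(Z \right)} = -1 + Z$ ($j{\left(Z \right)} = \left(0 - 1\right) + Z = -1 + Z$)
$q = 312$ ($q = \left(-24\right) \left(-13\right) = 312$)
$56 \left(j{\left(l \right)} + q\right) = 56 \left(\left(-1 + \frac{1}{13}\right) + 312\right) = 56 \left(- \frac{12}{13} + 312\right) = 56 \cdot \frac{4044}{13} = \frac{226464}{13}$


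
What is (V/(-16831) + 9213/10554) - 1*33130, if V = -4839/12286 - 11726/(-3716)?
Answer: -11194687612967395835/337910731452926 ≈ -33129.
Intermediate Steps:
V = 15760489/5706847 (V = -4839*1/12286 - 11726*(-1/3716) = -4839/12286 + 5863/1858 = 15760489/5706847 ≈ 2.7617)
(V/(-16831) + 9213/10554) - 1*33130 = ((15760489/5706847)/(-16831) + 9213/10554) - 1*33130 = ((15760489/5706847)*(-1/16831) + 9213*(1/10554)) - 33130 = (-15760489/96051941857 + 3071/3518) - 33130 = 294920068042545/337910731452926 - 33130 = -11194687612967395835/337910731452926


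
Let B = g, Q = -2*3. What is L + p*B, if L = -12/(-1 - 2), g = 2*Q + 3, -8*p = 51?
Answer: 491/8 ≈ 61.375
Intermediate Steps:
Q = -6
p = -51/8 (p = -⅛*51 = -51/8 ≈ -6.3750)
g = -9 (g = 2*(-6) + 3 = -12 + 3 = -9)
B = -9
L = 4 (L = -12/((-3*1)) = -12/(-3) = -12*(-⅓) = 4)
L + p*B = 4 - 51/8*(-9) = 4 + 459/8 = 491/8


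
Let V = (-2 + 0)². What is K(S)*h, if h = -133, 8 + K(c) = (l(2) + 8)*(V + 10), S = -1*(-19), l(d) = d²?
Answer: -21280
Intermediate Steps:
V = 4 (V = (-2)² = 4)
S = 19
K(c) = 160 (K(c) = -8 + (2² + 8)*(4 + 10) = -8 + (4 + 8)*14 = -8 + 12*14 = -8 + 168 = 160)
K(S)*h = 160*(-133) = -21280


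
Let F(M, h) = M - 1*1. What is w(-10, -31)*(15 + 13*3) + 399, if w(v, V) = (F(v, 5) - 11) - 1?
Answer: -843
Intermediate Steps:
F(M, h) = -1 + M (F(M, h) = M - 1 = -1 + M)
w(v, V) = -13 + v (w(v, V) = ((-1 + v) - 11) - 1 = (-12 + v) - 1 = -13 + v)
w(-10, -31)*(15 + 13*3) + 399 = (-13 - 10)*(15 + 13*3) + 399 = -23*(15 + 39) + 399 = -23*54 + 399 = -1242 + 399 = -843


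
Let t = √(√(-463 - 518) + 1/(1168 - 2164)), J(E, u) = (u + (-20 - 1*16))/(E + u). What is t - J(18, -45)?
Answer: -3 + √(-249 + 744012*I*√109)/498 ≈ 0.95727 + 3.9574*I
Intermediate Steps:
J(E, u) = (-36 + u)/(E + u) (J(E, u) = (u + (-20 - 16))/(E + u) = (u - 36)/(E + u) = (-36 + u)/(E + u))
t = √(-1/996 + 3*I*√109) (t = √(√(-981) + 1/(-996)) = √(3*I*√109 - 1/996) = √(-1/996 + 3*I*√109) ≈ 3.9573 + 3.9574*I)
t - J(18, -45) = √(-249 + 744012*I*√109)/498 - (-36 - 45)/(18 - 45) = √(-249 + 744012*I*√109)/498 - (-81)/(-27) = √(-249 + 744012*I*√109)/498 - (-1)*(-81)/27 = √(-249 + 744012*I*√109)/498 - 1*3 = √(-249 + 744012*I*√109)/498 - 3 = -3 + √(-249 + 744012*I*√109)/498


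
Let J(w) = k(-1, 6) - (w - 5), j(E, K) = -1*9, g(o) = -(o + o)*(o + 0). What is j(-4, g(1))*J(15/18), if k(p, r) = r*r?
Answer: -723/2 ≈ -361.50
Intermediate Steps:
g(o) = -2*o² (g(o) = -2*o*o = -2*o²)
k(p, r) = r²
j(E, K) = -9
J(w) = 41 - w (J(w) = 6² - (w - 5) = 36 - (-5 + w) = 36 + (5 - w) = 41 - w)
j(-4, g(1))*J(15/18) = -9*(41 - 15/18) = -9*(41 - 1*⅚) = -9*(41 - ⅚) = -9*241/6 = -723/2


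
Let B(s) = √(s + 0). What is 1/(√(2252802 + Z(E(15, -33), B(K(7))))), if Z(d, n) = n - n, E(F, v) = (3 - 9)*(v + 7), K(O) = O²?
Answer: √2252802/2252802 ≈ 0.00066625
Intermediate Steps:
E(F, v) = -42 - 6*v (E(F, v) = -6*(7 + v) = -42 - 6*v)
B(s) = √s
Z(d, n) = 0
1/(√(2252802 + Z(E(15, -33), B(K(7))))) = 1/(√(2252802 + 0)) = 1/(√2252802) = √2252802/2252802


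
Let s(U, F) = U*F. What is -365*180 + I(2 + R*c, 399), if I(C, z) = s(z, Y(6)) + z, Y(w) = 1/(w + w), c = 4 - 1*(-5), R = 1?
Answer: -261071/4 ≈ -65268.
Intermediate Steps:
c = 9 (c = 4 + 5 = 9)
Y(w) = 1/(2*w)
s(U, F) = F*U
I(C, z) = 13*z/12 (I(C, z) = ((½)/6)*z + z = ((½)*(⅙))*z + z = z/12 + z = 13*z/12)
-365*180 + I(2 + R*c, 399) = -365*180 + (13/12)*399 = -65700 + 1729/4 = -261071/4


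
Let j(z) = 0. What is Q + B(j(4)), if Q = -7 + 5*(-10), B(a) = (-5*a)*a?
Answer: -57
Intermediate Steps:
B(a) = -5*a²
Q = -57 (Q = -7 - 50 = -57)
Q + B(j(4)) = -57 - 5*0² = -57 - 5*0 = -57 + 0 = -57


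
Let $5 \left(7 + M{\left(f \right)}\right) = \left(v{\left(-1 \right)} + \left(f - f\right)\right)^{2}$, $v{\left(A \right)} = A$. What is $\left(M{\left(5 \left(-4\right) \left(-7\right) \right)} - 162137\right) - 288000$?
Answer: $- \frac{2250719}{5} \approx -4.5014 \cdot 10^{5}$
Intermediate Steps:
$M{\left(f \right)} = - \frac{34}{5}$ ($M{\left(f \right)} = -7 + \frac{\left(-1 + \left(f - f\right)\right)^{2}}{5} = -7 + \frac{\left(-1 + 0\right)^{2}}{5} = -7 + \frac{\left(-1\right)^{2}}{5} = -7 + \frac{1}{5} \cdot 1 = -7 + \frac{1}{5} = - \frac{34}{5}$)
$\left(M{\left(5 \left(-4\right) \left(-7\right) \right)} - 162137\right) - 288000 = \left(- \frac{34}{5} - 162137\right) - 288000 = - \frac{810719}{5} - 288000 = - \frac{2250719}{5}$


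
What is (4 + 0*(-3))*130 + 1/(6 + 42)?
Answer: 24961/48 ≈ 520.02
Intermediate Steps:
(4 + 0*(-3))*130 + 1/(6 + 42) = (4 + 0)*130 + 1/48 = 4*130 + 1/48 = 520 + 1/48 = 24961/48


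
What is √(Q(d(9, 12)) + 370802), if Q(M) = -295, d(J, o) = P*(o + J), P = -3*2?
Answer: √370507 ≈ 608.69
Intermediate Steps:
P = -6
d(J, o) = -6*J - 6*o (d(J, o) = -6*(o + J) = -6*(J + o) = -6*J - 6*o)
√(Q(d(9, 12)) + 370802) = √(-295 + 370802) = √370507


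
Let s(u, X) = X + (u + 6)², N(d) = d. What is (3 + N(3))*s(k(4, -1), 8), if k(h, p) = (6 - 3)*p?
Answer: 102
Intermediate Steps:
k(h, p) = 3*p
s(u, X) = X + (6 + u)²
(3 + N(3))*s(k(4, -1), 8) = (3 + 3)*(8 + (6 + 3*(-1))²) = 6*(8 + (6 - 3)²) = 6*(8 + 3²) = 6*(8 + 9) = 6*17 = 102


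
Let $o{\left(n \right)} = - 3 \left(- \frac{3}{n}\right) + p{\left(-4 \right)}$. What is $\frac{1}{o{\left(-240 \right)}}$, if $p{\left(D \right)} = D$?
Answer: $- \frac{80}{323} \approx -0.24768$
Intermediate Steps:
$o{\left(n \right)} = -4 + \frac{9}{n}$ ($o{\left(n \right)} = - 3 \left(- \frac{3}{n}\right) - 4 = \frac{9}{n} - 4 = -4 + \frac{9}{n}$)
$\frac{1}{o{\left(-240 \right)}} = \frac{1}{-4 + \frac{9}{-240}} = \frac{1}{-4 + 9 \left(- \frac{1}{240}\right)} = \frac{1}{-4 - \frac{3}{80}} = \frac{1}{- \frac{323}{80}} = - \frac{80}{323}$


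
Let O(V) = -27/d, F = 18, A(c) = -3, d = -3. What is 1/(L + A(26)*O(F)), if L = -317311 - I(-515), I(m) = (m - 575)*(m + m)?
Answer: -1/1440038 ≈ -6.9443e-7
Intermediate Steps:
O(V) = 9 (O(V) = -27/(-3) = -27*(-⅓) = 9)
I(m) = 2*m*(-575 + m) (I(m) = (-575 + m)*(2*m) = 2*m*(-575 + m))
L = -1440011 (L = -317311 - 2*(-515)*(-575 - 515) = -317311 - 2*(-515)*(-1090) = -317311 - 1*1122700 = -317311 - 1122700 = -1440011)
1/(L + A(26)*O(F)) = 1/(-1440011 - 3*9) = 1/(-1440011 - 27) = 1/(-1440038) = -1/1440038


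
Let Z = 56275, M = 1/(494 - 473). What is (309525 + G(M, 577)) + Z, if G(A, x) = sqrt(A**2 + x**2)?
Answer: 365800 + sqrt(146821690)/21 ≈ 3.6638e+5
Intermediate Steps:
M = 1/21 ≈ 0.047619
(309525 + G(M, 577)) + Z = (309525 + sqrt((1/21)**2 + 577**2)) + 56275 = (309525 + sqrt(1/441 + 332929)) + 56275 = (309525 + sqrt(146821690/441)) + 56275 = (309525 + sqrt(146821690)/21) + 56275 = 365800 + sqrt(146821690)/21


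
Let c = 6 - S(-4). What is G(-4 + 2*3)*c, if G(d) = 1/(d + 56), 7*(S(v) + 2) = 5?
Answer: 51/406 ≈ 0.12562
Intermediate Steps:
S(v) = -9/7 (S(v) = -2 + (⅐)*5 = -2 + 5/7 = -9/7)
c = 51/7 (c = 6 - 1*(-9/7) = 6 + 9/7 = 51/7 ≈ 7.2857)
G(d) = 1/(56 + d)
G(-4 + 2*3)*c = (51/7)/(56 + (-4 + 2*3)) = (51/7)/(56 + (-4 + 6)) = (51/7)/(56 + 2) = (51/7)/58 = (1/58)*(51/7) = 51/406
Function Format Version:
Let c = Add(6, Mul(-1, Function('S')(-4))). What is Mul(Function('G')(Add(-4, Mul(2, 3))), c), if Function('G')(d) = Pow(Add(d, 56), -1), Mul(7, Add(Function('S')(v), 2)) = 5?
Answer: Rational(51, 406) ≈ 0.12562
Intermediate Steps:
Function('S')(v) = Rational(-9, 7) (Function('S')(v) = Add(-2, Mul(Rational(1, 7), 5)) = Add(-2, Rational(5, 7)) = Rational(-9, 7))
c = Rational(51, 7) (c = Add(6, Mul(-1, Rational(-9, 7))) = Add(6, Rational(9, 7)) = Rational(51, 7) ≈ 7.2857)
Function('G')(d) = Pow(Add(56, d), -1)
Mul(Function('G')(Add(-4, Mul(2, 3))), c) = Mul(Pow(Add(56, Add(-4, Mul(2, 3))), -1), Rational(51, 7)) = Mul(Pow(Add(56, Add(-4, 6)), -1), Rational(51, 7)) = Mul(Pow(Add(56, 2), -1), Rational(51, 7)) = Mul(Pow(58, -1), Rational(51, 7)) = Mul(Rational(1, 58), Rational(51, 7)) = Rational(51, 406)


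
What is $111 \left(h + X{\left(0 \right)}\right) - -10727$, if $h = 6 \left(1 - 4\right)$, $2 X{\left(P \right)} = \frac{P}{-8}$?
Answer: $8729$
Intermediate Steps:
$X{\left(P \right)} = - \frac{P}{16}$ ($X{\left(P \right)} = \frac{P \frac{1}{-8}}{2} = \frac{P \left(- \frac{1}{8}\right)}{2} = \frac{\left(- \frac{1}{8}\right) P}{2} = - \frac{P}{16}$)
$h = -18$ ($h = 6 \left(-3\right) = -18$)
$111 \left(h + X{\left(0 \right)}\right) - -10727 = 111 \left(-18 - 0\right) - -10727 = 111 \left(-18 + 0\right) + 10727 = 111 \left(-18\right) + 10727 = -1998 + 10727 = 8729$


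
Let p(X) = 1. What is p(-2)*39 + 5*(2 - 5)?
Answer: 24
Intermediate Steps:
p(-2)*39 + 5*(2 - 5) = 1*39 + 5*(2 - 5) = 39 + 5*(-3) = 39 - 15 = 24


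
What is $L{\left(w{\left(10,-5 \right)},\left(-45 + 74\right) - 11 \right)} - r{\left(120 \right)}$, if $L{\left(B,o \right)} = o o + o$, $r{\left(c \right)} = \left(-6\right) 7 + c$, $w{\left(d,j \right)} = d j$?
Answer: $264$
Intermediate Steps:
$r{\left(c \right)} = -42 + c$
$L{\left(B,o \right)} = o + o^{2}$ ($L{\left(B,o \right)} = o^{2} + o = o + o^{2}$)
$L{\left(w{\left(10,-5 \right)},\left(-45 + 74\right) - 11 \right)} - r{\left(120 \right)} = \left(\left(-45 + 74\right) - 11\right) \left(1 + \left(\left(-45 + 74\right) - 11\right)\right) - \left(-42 + 120\right) = \left(29 - 11\right) \left(1 + \left(29 - 11\right)\right) - 78 = 18 \left(1 + 18\right) - 78 = 18 \cdot 19 - 78 = 342 - 78 = 264$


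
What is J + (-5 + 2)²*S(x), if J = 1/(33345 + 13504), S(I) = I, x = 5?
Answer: 2108206/46849 ≈ 45.000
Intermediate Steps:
J = 1/46849 ≈ 2.1345e-5
J + (-5 + 2)²*S(x) = 1/46849 + (-5 + 2)²*5 = 1/46849 + (-3)²*5 = 1/46849 + 9*5 = 1/46849 + 45 = 2108206/46849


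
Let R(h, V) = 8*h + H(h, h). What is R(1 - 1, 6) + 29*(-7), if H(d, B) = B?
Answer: -203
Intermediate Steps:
R(h, V) = 9*h (R(h, V) = 8*h + h = 9*h)
R(1 - 1, 6) + 29*(-7) = 9*(1 - 1) + 29*(-7) = 9*0 - 203 = 0 - 203 = -203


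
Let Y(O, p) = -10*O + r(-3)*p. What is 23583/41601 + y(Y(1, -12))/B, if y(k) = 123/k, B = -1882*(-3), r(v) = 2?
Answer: 71777303/126760228 ≈ 0.56625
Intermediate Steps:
B = 5646
Y(O, p) = -10*O + 2*p
23583/41601 + y(Y(1, -12))/B = 23583/41601 + (123/(-10*1 + 2*(-12)))/5646 = 23583*(1/41601) + (123/(-10 - 24))*(1/5646) = 1123/1981 + (123/(-34))*(1/5646) = 1123/1981 + (123*(-1/34))*(1/5646) = 1123/1981 - 123/34*1/5646 = 1123/1981 - 41/63988 = 71777303/126760228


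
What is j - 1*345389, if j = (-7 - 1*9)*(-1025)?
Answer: -328989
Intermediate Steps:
j = 16400 (j = (-7 - 9)*(-1025) = -16*(-1025) = 16400)
j - 1*345389 = 16400 - 1*345389 = 16400 - 345389 = -328989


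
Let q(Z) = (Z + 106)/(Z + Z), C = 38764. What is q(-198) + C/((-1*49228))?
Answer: -676348/1218393 ≈ -0.55511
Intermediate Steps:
q(Z) = (106 + Z)/(2*Z) (q(Z) = (106 + Z)/((2*Z)) = (106 + Z)*(1/(2*Z)) = (106 + Z)/(2*Z))
q(-198) + C/((-1*49228)) = (½)*(106 - 198)/(-198) + 38764/((-1*49228)) = (½)*(-1/198)*(-92) + 38764/(-49228) = 23/99 + 38764*(-1/49228) = 23/99 - 9691/12307 = -676348/1218393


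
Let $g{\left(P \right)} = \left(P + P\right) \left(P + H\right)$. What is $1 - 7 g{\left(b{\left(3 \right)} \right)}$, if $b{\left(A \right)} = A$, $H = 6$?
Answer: $-377$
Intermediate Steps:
$g{\left(P \right)} = 2 P \left(6 + P\right)$ ($g{\left(P \right)} = \left(P + P\right) \left(P + 6\right) = 2 P \left(6 + P\right)$)
$1 - 7 g{\left(b{\left(3 \right)} \right)} = 1 - 7 \cdot 2 \cdot 3 \left(6 + 3\right) = 1 - 7 \cdot 2 \cdot 3 \cdot 9 = 1 - 378 = -377$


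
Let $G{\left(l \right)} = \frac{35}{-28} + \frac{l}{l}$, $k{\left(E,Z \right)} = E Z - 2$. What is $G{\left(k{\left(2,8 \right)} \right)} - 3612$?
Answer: $- \frac{14449}{4} \approx -3612.3$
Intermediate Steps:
$k{\left(E,Z \right)} = -2 + E Z$
$G{\left(l \right)} = - \frac{1}{4}$ ($G{\left(l \right)} = 35 \left(- \frac{1}{28}\right) + 1 = - \frac{5}{4} + 1 = - \frac{1}{4}$)
$G{\left(k{\left(2,8 \right)} \right)} - 3612 = - \frac{1}{4} - 3612 = - \frac{14449}{4}$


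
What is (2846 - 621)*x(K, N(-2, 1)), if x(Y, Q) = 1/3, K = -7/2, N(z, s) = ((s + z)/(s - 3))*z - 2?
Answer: 2225/3 ≈ 741.67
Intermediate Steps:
N(z, s) = -2 + z*(s + z)/(-3 + s) (N(z, s) = ((s + z)/(-3 + s))*z - 2 = z*(s + z)/(-3 + s) - 2 = -2 + z*(s + z)/(-3 + s))
K = -7/2 (K = -7*½ = -7/2 ≈ -3.5000)
x(Y, Q) = ⅓
(2846 - 621)*x(K, N(-2, 1)) = (2846 - 621)*(⅓) = 2225*(⅓) = 2225/3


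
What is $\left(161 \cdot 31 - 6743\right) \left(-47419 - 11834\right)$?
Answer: $103811256$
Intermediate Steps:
$\left(161 \cdot 31 - 6743\right) \left(-47419 - 11834\right) = \left(4991 - 6743\right) \left(-59253\right) = \left(-1752\right) \left(-59253\right) = 103811256$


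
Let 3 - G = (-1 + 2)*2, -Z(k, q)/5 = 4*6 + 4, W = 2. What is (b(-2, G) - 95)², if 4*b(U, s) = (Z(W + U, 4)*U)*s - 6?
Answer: 2809/4 ≈ 702.25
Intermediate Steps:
Z(k, q) = -140 (Z(k, q) = -5*(4*6 + 4) = -5*(24 + 4) = -5*28 = -140)
G = 1 (G = 3 - (-1 + 2)*2 = 3 - 2 = 1)
b(U, s) = -3/2 - 35*U*s (b(U, s) = ((-140*U)*s - 6)/4 = (-140*U*s - 6)/4 = (-6 - 140*U*s)/4 = -3/2 - 35*U*s)
(b(-2, G) - 95)² = ((-3/2 - 35*(-2)*1) - 95)² = ((-3/2 + 70) - 95)² = (137/2 - 95)² = (-53/2)² = 2809/4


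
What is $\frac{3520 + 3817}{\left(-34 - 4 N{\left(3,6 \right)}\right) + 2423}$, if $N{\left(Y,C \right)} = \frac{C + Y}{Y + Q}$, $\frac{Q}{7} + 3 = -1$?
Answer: $\frac{183425}{59761} \approx 3.0693$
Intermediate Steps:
$Q = -28$ ($Q = -21 + 7 \left(-1\right) = -21 - 7 = -28$)
$N{\left(Y,C \right)} = \frac{C + Y}{-28 + Y}$ ($N{\left(Y,C \right)} = \frac{C + Y}{Y - 28} = \frac{C + Y}{-28 + Y}$)
$\frac{3520 + 3817}{\left(-34 - 4 N{\left(3,6 \right)}\right) + 2423} = \frac{3520 + 3817}{\left(-34 - 4 \frac{6 + 3}{-28 + 3}\right) + 2423} = \frac{7337}{\left(-34 - 4 \frac{1}{-25} \cdot 9\right) + 2423} = \frac{7337}{\left(-34 - 4 \left(\left(- \frac{1}{25}\right) 9\right)\right) + 2423} = \frac{7337}{\left(-34 - - \frac{36}{25}\right) + 2423} = \frac{7337}{\left(-34 + \frac{36}{25}\right) + 2423} = \frac{7337}{- \frac{814}{25} + 2423} = \frac{7337}{\frac{59761}{25}} = 7337 \cdot \frac{25}{59761} = \frac{183425}{59761}$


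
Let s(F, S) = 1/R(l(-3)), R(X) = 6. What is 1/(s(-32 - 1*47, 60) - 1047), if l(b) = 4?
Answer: -6/6281 ≈ -0.00095526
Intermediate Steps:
s(F, S) = 1/6
1/(s(-32 - 1*47, 60) - 1047) = 1/(1/6 - 1047) = 1/(-6281/6) = -6/6281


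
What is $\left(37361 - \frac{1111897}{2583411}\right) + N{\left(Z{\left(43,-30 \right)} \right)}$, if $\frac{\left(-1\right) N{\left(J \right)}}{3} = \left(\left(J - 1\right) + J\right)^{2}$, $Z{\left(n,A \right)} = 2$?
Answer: $\frac{96447954377}{2583411} \approx 37334.0$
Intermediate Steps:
$N{\left(J \right)} = - 3 \left(-1 + 2 J\right)^{2}$ ($N{\left(J \right)} = - 3 \left(\left(J - 1\right) + J\right)^{2} = - 3 \left(\left(-1 + J\right) + J\right)^{2} = - 3 \left(-1 + 2 J\right)^{2}$)
$\left(37361 - \frac{1111897}{2583411}\right) + N{\left(Z{\left(43,-30 \right)} \right)} = \left(37361 - \frac{1111897}{2583411}\right) - 3 \left(-1 + 2 \cdot 2\right)^{2} = \left(37361 - \frac{1111897}{2583411}\right) - 3 \left(-1 + 4\right)^{2} = \left(37361 - \frac{1111897}{2583411}\right) - 3 \cdot 3^{2} = \frac{96517706474}{2583411} - 27 = \frac{96447954377}{2583411}$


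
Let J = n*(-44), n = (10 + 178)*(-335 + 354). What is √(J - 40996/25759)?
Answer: 14*I*√532072056707/25759 ≈ 396.45*I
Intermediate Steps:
n = 3572 (n = 188*19 = 3572)
J = -157168 (J = 3572*(-44) = -157168)
√(J - 40996/25759) = √(-157168 - 40996/25759) = √(-4048531508/25759) = 14*I*√532072056707/25759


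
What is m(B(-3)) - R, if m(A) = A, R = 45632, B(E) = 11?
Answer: -45621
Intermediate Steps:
m(B(-3)) - R = 11 - 1*45632 = 11 - 45632 = -45621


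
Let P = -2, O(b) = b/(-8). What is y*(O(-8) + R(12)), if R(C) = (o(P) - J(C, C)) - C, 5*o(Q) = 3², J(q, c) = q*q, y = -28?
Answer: 21448/5 ≈ 4289.6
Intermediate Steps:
O(b) = -b/8 (O(b) = b*(-⅛) = -b/8)
J(q, c) = q²
o(Q) = 9/5 (o(Q) = (⅕)*3² = (⅕)*9 = 9/5)
R(C) = 9/5 - C - C² (R(C) = (9/5 - C²) - C = 9/5 - C - C²)
y*(O(-8) + R(12)) = -28*(-⅛*(-8) + (9/5 - 1*12 - 1*12²)) = -28*(1 + (9/5 - 12 - 1*144)) = -28*(1 + (9/5 - 12 - 144)) = -28*(1 - 771/5) = -28*(-766/5) = 21448/5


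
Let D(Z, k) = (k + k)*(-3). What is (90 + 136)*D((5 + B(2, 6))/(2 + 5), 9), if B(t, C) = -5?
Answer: -12204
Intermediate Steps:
D(Z, k) = -6*k (D(Z, k) = (2*k)*(-3) = -6*k)
(90 + 136)*D((5 + B(2, 6))/(2 + 5), 9) = (90 + 136)*(-6*9) = 226*(-54) = -12204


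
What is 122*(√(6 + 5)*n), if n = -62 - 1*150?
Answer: -25864*√11 ≈ -85781.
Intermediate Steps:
n = -212 (n = -62 - 150 = -212)
122*(√(6 + 5)*n) = 122*(√(6 + 5)*(-212)) = 122*(√11*(-212)) = 122*(-212*√11) = -25864*√11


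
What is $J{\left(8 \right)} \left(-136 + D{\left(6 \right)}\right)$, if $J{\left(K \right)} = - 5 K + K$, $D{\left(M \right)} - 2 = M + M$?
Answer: $3904$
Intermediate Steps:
$D{\left(M \right)} = 2 + 2 M$ ($D{\left(M \right)} = 2 + \left(M + M\right) = 2 + 2 M$)
$J{\left(K \right)} = - 4 K$
$J{\left(8 \right)} \left(-136 + D{\left(6 \right)}\right) = \left(-4\right) 8 \left(-136 + \left(2 + 2 \cdot 6\right)\right) = - 32 \left(-136 + \left(2 + 12\right)\right) = - 32 \left(-136 + 14\right) = \left(-32\right) \left(-122\right) = 3904$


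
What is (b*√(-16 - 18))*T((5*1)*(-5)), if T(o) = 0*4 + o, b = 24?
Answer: -600*I*√34 ≈ -3498.6*I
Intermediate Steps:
T(o) = o (T(o) = 0 + o = o)
(b*√(-16 - 18))*T((5*1)*(-5)) = (24*√(-16 - 18))*((5*1)*(-5)) = (24*√(-34))*(5*(-5)) = (24*(I*√34))*(-25) = (24*I*√34)*(-25) = -600*I*√34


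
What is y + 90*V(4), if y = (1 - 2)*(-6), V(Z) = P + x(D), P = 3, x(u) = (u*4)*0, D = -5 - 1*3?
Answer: 276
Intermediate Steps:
D = -8 (D = -5 - 3 = -8)
x(u) = 0 (x(u) = (4*u)*0 = 0)
V(Z) = 3 (V(Z) = 3 + 0 = 3)
y = 6 (y = -1*(-6) = 6)
y + 90*V(4) = 6 + 90*3 = 6 + 270 = 276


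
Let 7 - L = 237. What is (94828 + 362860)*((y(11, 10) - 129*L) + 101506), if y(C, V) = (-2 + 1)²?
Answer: 60038138776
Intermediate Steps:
L = -230 (L = 7 - 1*237 = 7 - 237 = -230)
y(C, V) = 1 (y(C, V) = (-1)² = 1)
(94828 + 362860)*((y(11, 10) - 129*L) + 101506) = (94828 + 362860)*((1 - 129*(-230)) + 101506) = 457688*((1 + 29670) + 101506) = 457688*(29671 + 101506) = 457688*131177 = 60038138776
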